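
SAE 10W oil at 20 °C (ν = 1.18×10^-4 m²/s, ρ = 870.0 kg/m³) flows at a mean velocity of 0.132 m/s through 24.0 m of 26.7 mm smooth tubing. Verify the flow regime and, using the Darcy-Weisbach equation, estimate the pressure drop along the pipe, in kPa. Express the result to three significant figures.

Re = VD/ν = 0.132·0.02670/1.18×10^-4 = 29.9 → laminar (Re < 2300)
f = 64/Re = 2.143
h_f = f(L/D)V²/(2g) = 2.143·(24.0/0.02670)·0.132²/(2·9.81) = 1.711 m
Δp = ρg·h_f = 870.0·9.81·1.711 = 14.60 kPa

Δp ≈ 14.6 kPa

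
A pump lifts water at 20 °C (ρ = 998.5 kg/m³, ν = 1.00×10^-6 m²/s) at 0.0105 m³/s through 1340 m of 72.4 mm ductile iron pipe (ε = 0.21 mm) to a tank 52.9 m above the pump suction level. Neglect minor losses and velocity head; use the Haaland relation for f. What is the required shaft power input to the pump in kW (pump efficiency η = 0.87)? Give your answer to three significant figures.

V = 4Q/(πD²) = 2.550 m/s; Re = 1.85×10^5; ε/D = 0.00290; f = 0.02663
h_f = f(L/D)V²/2g = 163.4 m
Total head H = z + h_f = 52.9 + 163.4 = 216.3 m
P_hyd = ρgQH = 998.5·9.81·0.0105·216.3 = 22.25 kW
P_shaft = P_hyd/η = 22.25/0.87 = 25.58 kW

P_shaft ≈ 25.6 kW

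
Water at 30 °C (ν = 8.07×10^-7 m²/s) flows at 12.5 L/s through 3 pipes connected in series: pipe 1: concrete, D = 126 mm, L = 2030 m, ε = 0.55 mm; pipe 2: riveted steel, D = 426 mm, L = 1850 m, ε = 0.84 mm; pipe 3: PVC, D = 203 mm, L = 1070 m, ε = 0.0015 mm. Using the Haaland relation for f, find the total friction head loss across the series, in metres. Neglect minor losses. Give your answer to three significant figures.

Pipe 1: V = 1.002 m/s, Re = 1.57×10^5, ε/D = 0.00437, f = 0.02981, h_1 = f(L/D)V²/2g = 24.60 m
Pipe 2: V = 0.08770 m/s, Re = 4.63×10^4, ε/D = 0.00197, f = 0.02641, h_2 = f(L/D)V²/2g = 0.04497 m
Pipe 3: V = 0.3862 m/s, Re = 9.72×10^4, ε/D = 7.39×10^-6, f = 0.01796, h_3 = f(L/D)V²/2g = 0.7196 m
Series → Q common, losses add: H = Σh = 25.37 m

H ≈ 25.4 m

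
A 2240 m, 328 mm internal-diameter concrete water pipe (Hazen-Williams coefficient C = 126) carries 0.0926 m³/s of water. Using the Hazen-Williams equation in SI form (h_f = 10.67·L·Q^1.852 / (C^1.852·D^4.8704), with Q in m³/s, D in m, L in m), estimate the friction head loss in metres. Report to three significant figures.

h_f ≈ 8.56 m

h_f = 10.67·2240·0.0926^1.852 / (126^1.852·0.328^4.8704) = 8.562 m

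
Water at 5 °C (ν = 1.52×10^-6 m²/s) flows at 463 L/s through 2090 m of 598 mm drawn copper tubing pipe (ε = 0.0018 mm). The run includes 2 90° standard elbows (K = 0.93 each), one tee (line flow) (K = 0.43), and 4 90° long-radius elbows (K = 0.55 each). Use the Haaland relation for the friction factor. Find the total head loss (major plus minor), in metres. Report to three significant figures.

V = 4Q/(πD²) = 1.648 m/s; V²/2g = 0.1385 m
Re = 6.49×10^5, ε/D = 3.01×10^-6 → f = 0.01252 (Haaland)
Major: h_f = f(L/D)·V²/2g = 0.01252·3495·0.1385 = 6.058 m
Minor: ΣK = 4.49; h_m = ΣK·V²/2g = 0.6219 m
Total H_L = 6.058 + 0.6219 = 6.680 m

H_L ≈ 6.68 m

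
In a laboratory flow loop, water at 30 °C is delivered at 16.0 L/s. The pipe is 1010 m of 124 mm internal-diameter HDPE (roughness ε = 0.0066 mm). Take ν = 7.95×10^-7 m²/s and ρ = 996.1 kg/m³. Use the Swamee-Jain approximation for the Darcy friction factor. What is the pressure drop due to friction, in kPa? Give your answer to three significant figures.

V = 4Q/(πD²) = 4·0.0160/(π·0.124²) = 1.325 m/s
Re = VD/ν = 1.325·0.124/7.95×10^-7 = 2.07×10^5 → turbulent
ε/D = 0.0066/124 = 5.32×10^-5
Swamee-Jain: f = 0.01592
h_f = f(L/D)V²/(2g) = 0.01592·(1010/0.124)·1.325²/(2·9.81) = 11.60 m
Δp = ρg·h_f = 996.1·9.81·11.60 = 113.3 kPa

Δp ≈ 113 kPa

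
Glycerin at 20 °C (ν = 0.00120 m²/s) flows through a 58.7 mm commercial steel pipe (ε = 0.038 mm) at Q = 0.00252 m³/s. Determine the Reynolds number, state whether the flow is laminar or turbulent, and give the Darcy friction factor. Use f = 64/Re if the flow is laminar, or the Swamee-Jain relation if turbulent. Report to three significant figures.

V = 4Q/(πD²) = 0.9312 m/s
Re = VD/ν = 0.9312·0.0587/0.00120 = 45.6
Re < 2300 → laminar → f = 64/Re = 1.405

Re ≈ 45.6; laminar; f = 64/Re ≈ 1.41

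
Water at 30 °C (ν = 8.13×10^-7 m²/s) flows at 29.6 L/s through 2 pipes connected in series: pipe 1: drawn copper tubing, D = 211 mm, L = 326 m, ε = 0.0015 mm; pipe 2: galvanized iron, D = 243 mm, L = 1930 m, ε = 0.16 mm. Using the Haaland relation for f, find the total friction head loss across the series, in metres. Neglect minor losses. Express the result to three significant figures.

H ≈ 4.08 m

Pipe 1: V = 0.8465 m/s, Re = 2.20×10^5, ε/D = 7.11×10^-6, f = 0.01526, h_1 = f(L/D)V²/2g = 0.8613 m
Pipe 2: V = 0.6382 m/s, Re = 1.91×10^5, ε/D = 6.58×10^-4, f = 0.01950, h_2 = f(L/D)V²/2g = 3.215 m
Series → Q common, losses add: H = Σh = 4.076 m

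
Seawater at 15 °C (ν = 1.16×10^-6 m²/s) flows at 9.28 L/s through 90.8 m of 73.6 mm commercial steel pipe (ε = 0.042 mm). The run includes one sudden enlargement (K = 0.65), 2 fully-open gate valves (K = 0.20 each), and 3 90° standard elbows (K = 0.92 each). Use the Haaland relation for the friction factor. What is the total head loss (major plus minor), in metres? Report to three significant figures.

V = 4Q/(πD²) = 2.181 m/s; V²/2g = 0.2425 m
Re = 1.38×10^5, ε/D = 5.71×10^-4 → f = 0.01964 (Haaland)
Major: h_f = f(L/D)·V²/2g = 0.01964·1234·0.2425 = 5.876 m
Minor: ΣK = 3.81; h_m = ΣK·V²/2g = 0.9239 m
Total H_L = 5.876 + 0.9239 = 6.800 m

H_L ≈ 6.80 m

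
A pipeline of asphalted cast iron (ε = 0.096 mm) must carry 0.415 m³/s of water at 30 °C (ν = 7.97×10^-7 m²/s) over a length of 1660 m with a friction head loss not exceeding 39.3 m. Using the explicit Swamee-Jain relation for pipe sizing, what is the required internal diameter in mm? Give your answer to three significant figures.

D ≈ 395 mm

Swamee-Jain (Type III): D = 0.66·[ε^1.25·(LQ²/(gh_f))^4.75 + ν·Q^9.4·(L/(gh_f))^5.2]^0.04
LQ²/(gh_f) = 0.7416; L/(gh_f) = 4.306
Term 1 = ε^1.25·(…)^4.75 = 2.30×10^-6; Term 2 = ν·Q^9.4·(…)^5.2 = 4.06×10^-7
D = 0.66·(2.30×10^-6 + 4.06×10^-7)^0.04 = 0.3952 m = 395 mm
Check: V = 3.38 m/s, Re = 1.68×10^6, f = 0.01489, h_f = 36.5 m ≈ 39.3 m ✓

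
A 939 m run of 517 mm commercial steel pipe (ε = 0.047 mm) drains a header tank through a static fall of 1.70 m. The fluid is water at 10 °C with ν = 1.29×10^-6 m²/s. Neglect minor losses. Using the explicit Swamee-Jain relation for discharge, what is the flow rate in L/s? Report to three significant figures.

Swamee-Jain (Type II): Q = -0.965·√(gD⁵h_f/L)·ln[ε/(3.7D) + √(3.17ν²L/(gD³h_f))]
√(gD⁵h_f/L) = √(9.81·0.517⁵·1.70/939) = 0.02561
ε/(3.7D) = 2.46×10^-5; √(3.17ν²L/(gD³h_f)) = 4.64×10^-5
Q = -0.965·0.02561·ln(7.093×10^-5) = 0.2361 m³/s
Check: V = 1.12 m/s, Re = 4.51×10^5, f = 0.01454, h_f = 1.70 m ≈ 1.70 m ✓

Q ≈ 236 L/s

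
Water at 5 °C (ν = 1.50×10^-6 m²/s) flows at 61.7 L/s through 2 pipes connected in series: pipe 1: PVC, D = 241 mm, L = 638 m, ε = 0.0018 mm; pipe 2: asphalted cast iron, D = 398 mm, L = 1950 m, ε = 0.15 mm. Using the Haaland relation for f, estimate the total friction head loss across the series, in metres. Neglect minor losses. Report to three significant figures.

H ≈ 4.93 m

Pipe 1: V = 1.353 m/s, Re = 2.17×10^5, ε/D = 7.47×10^-6, f = 0.01530, h_1 = f(L/D)V²/2g = 3.776 m
Pipe 2: V = 0.4959 m/s, Re = 1.32×10^5, ε/D = 3.77×10^-4, f = 0.01883, h_2 = f(L/D)V²/2g = 1.157 m
Series → Q common, losses add: H = Σh = 4.933 m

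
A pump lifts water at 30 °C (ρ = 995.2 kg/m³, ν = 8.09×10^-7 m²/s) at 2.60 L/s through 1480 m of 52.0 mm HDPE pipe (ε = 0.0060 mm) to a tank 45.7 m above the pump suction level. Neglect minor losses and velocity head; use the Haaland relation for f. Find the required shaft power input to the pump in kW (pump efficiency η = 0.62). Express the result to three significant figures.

P_shaft ≈ 3.58 kW

V = 4Q/(πD²) = 1.224 m/s; Re = 7.87×10^4; ε/D = 1.15×10^-4; f = 0.01919
h_f = f(L/D)V²/2g = 41.73 m
Total head H = z + h_f = 45.7 + 41.73 = 87.43 m
P_hyd = ρgQH = 995.2·9.81·0.00260·87.43 = 2.219 kW
P_shaft = P_hyd/η = 2.219/0.62 = 3.579 kW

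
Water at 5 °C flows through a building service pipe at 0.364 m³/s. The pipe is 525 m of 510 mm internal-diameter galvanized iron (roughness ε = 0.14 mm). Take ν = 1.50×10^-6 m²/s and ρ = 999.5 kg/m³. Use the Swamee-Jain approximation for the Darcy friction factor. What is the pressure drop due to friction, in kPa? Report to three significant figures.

Δp ≈ 26.1 kPa

V = 4Q/(πD²) = 4·0.364/(π·0.510²) = 1.782 m/s
Re = VD/ν = 1.782·0.510/1.50×10^-6 = 6.06×10^5 → turbulent
ε/D = 0.14/510 = 2.75×10^-4
Swamee-Jain: f = 0.01596
h_f = f(L/D)V²/(2g) = 0.01596·(525/0.510)·1.782²/(2·9.81) = 2.658 m
Δp = ρg·h_f = 999.5·9.81·2.658 = 26.06 kPa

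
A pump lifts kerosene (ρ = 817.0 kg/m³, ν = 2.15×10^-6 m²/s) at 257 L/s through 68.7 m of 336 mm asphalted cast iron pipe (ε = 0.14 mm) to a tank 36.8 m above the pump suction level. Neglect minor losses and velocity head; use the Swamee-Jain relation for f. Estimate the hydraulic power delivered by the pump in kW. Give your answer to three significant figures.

V = 4Q/(πD²) = 2.898 m/s; Re = 4.53×10^5; ε/D = 4.17×10^-4; f = 0.01733
h_f = f(L/D)V²/2g = 1.517 m
Total head H = z + h_f = 36.8 + 1.517 = 38.32 m
P_hyd = ρgQH = 817.0·9.81·0.257·38.32 = 78.93 kW

P_hyd ≈ 78.9 kW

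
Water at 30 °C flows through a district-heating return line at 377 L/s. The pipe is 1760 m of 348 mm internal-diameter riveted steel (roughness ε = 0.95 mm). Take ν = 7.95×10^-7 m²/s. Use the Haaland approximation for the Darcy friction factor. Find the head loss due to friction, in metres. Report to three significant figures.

V = 4Q/(πD²) = 4·0.377/(π·0.348²) = 3.964 m/s
Re = VD/ν = 3.964·0.348/7.95×10^-7 = 1.74×10^6 → turbulent
ε/D = 0.95/348 = 0.00273
Haaland: f = 0.02561
h_f = f(L/D)V²/(2g) = 0.02561·(1760/0.348)·3.964²/(2·9.81) = 103.7 m

h_f ≈ 104 m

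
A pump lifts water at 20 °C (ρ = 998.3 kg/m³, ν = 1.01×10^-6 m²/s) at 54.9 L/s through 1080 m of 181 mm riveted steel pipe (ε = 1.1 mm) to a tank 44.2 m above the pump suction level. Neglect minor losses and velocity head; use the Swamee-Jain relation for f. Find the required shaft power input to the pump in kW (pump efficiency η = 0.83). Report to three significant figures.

P_shaft ≈ 57.8 kW

V = 4Q/(πD²) = 2.134 m/s; Re = 3.82×10^5; ε/D = 0.00608; f = 0.03257
h_f = f(L/D)V²/2g = 45.10 m
Total head H = z + h_f = 44.2 + 45.10 = 89.30 m
P_hyd = ρgQH = 998.3·9.81·0.0549·89.30 = 48.01 kW
P_shaft = P_hyd/η = 48.01/0.83 = 57.85 kW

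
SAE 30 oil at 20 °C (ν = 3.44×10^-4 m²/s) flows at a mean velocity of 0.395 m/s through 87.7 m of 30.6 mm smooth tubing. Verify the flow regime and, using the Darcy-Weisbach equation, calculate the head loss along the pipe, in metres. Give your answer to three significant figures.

h_f ≈ 41.5 m

Re = VD/ν = 0.395·0.03060/3.44×10^-4 = 35.1 → laminar (Re < 2300)
f = 64/Re = 1.821
h_f = f(L/D)V²/(2g) = 1.821·(87.7/0.03060)·0.395²/(2·9.81) = 41.51 m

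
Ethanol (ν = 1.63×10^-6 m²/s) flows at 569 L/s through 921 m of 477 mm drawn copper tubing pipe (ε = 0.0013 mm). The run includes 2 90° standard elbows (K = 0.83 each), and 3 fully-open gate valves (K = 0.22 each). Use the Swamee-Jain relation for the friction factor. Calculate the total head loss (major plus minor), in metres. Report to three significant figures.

V = 4Q/(πD²) = 3.184 m/s; V²/2g = 0.5167 m
Re = 9.32×10^5, ε/D = 2.73×10^-6 → f = 0.01181 (Swamee-Jain)
Major: h_f = f(L/D)·V²/2g = 0.01181·1931·0.5167 = 11.79 m
Minor: ΣK = 2.32; h_m = ΣK·V²/2g = 1.199 m
Total H_L = 11.79 + 1.199 = 12.98 m

H_L ≈ 13.0 m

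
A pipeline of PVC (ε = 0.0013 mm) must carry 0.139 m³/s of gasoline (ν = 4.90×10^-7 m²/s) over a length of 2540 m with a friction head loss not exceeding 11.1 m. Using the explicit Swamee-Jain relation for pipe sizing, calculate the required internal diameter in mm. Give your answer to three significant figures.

D ≈ 339 mm

Swamee-Jain (Type III): D = 0.66·[ε^1.25·(LQ²/(gh_f))^4.75 + ν·Q^9.4·(L/(gh_f))^5.2]^0.04
LQ²/(gh_f) = 0.4507; L/(gh_f) = 23.33
Term 1 = ε^1.25·(…)^4.75 = 9.96×10^-10; Term 2 = ν·Q^9.4·(…)^5.2 = 5.59×10^-8
D = 0.66·(9.96×10^-10 + 5.59×10^-8)^0.04 = 0.3386 m = 339 mm
Check: V = 1.54 m/s, Re = 1.07×10^6, f = 0.01158, h_f = 10.5 m ≈ 11.1 m ✓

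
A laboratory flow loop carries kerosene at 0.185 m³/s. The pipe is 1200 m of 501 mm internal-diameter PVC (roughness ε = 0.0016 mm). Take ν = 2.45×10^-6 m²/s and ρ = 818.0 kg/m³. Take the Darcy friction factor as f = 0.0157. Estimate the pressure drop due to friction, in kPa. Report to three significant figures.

Δp ≈ 13.5 kPa

V = 4Q/(πD²) = 4·0.185/(π·0.501²) = 0.9384 m/s
h_f = f(L/D)V²/(2g) = 0.01570·(1200/0.501)·0.9384²/(2·9.81) = 1.688 m
Δp = ρg·h_f = 818.0·9.81·1.688 = 13.55 kPa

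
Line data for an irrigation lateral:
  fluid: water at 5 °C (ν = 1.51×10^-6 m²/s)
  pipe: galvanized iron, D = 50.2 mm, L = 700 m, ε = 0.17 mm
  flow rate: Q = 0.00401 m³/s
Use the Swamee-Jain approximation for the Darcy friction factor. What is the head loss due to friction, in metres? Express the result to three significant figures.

V = 4Q/(πD²) = 4·0.00401/(π·0.0502²) = 2.026 m/s
Re = VD/ν = 2.026·0.0502/1.51×10^-6 = 6.74×10^4 → turbulent
ε/D = 0.17/50.2 = 0.00339
Swamee-Jain: f = 0.02912
h_f = f(L/D)V²/(2g) = 0.02912·(700/0.0502)·2.026²/(2·9.81) = 84.94 m

h_f ≈ 84.9 m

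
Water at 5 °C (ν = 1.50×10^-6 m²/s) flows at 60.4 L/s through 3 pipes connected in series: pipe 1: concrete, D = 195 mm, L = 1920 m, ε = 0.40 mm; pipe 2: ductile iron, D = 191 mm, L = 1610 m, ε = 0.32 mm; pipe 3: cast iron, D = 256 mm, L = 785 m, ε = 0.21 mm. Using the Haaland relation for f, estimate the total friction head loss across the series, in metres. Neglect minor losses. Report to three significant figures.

H ≈ 98.1 m

Pipe 1: V = 2.022 m/s, Re = 2.63×10^5, ε/D = 0.00205, f = 0.02422, h_1 = f(L/D)V²/2g = 49.71 m
Pipe 2: V = 2.108 m/s, Re = 2.68×10^5, ε/D = 0.00168, f = 0.02307, h_2 = f(L/D)V²/2g = 44.04 m
Pipe 3: V = 1.173 m/s, Re = 2.00×10^5, ε/D = 8.20×10^-4, f = 0.02016, h_3 = f(L/D)V²/2g = 4.339 m
Series → Q common, losses add: H = Σh = 98.09 m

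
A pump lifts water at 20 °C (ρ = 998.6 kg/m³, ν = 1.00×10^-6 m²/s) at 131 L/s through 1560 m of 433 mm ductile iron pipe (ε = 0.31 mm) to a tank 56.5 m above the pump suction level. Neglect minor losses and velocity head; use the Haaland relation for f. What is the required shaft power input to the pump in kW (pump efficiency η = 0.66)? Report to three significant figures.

P_shaft ≈ 115 kW

V = 4Q/(πD²) = 0.8896 m/s; Re = 3.85×10^5; ε/D = 7.16×10^-4; f = 0.01901
h_f = f(L/D)V²/2g = 2.763 m
Total head H = z + h_f = 56.5 + 2.763 = 59.26 m
P_hyd = ρgQH = 998.6·9.81·0.131·59.26 = 76.05 kW
P_shaft = P_hyd/η = 76.05/0.66 = 115.2 kW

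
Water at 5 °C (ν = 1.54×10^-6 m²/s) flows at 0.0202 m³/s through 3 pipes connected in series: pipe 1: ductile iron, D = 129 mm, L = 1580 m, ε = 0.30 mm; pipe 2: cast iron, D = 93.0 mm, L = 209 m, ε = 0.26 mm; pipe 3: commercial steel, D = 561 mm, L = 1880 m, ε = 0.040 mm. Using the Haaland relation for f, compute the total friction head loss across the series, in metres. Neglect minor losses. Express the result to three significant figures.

H ≈ 64.8 m

Pipe 1: V = 1.546 m/s, Re = 1.29×10^5, ε/D = 0.00233, f = 0.02551, h_1 = f(L/D)V²/2g = 38.05 m
Pipe 2: V = 2.974 m/s, Re = 1.80×10^5, ε/D = 0.00280, f = 0.02640, h_2 = f(L/D)V²/2g = 26.74 m
Pipe 3: V = 0.08172 m/s, Re = 2.98×10^4, ε/D = 7.13×10^-5, f = 0.02350, h_3 = f(L/D)V²/2g = 0.02681 m
Series → Q common, losses add: H = Σh = 64.82 m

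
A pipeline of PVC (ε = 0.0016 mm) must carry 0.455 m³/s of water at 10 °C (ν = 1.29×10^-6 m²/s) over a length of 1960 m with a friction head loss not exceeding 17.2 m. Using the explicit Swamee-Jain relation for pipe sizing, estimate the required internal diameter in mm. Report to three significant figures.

Swamee-Jain (Type III): D = 0.66·[ε^1.25·(LQ²/(gh_f))^4.75 + ν·Q^9.4·(L/(gh_f))^5.2]^0.04
LQ²/(gh_f) = 2.405; L/(gh_f) = 11.62
Term 1 = ε^1.25·(…)^4.75 = 3.68×10^-6; Term 2 = ν·Q^9.4·(…)^5.2 = 2.72×10^-4
D = 0.66·(3.68×10^-6 + 2.72×10^-4)^0.04 = 0.4755 m = 475 mm
Check: V = 2.56 m/s, Re = 9.44×10^5, f = 0.01180, h_f = 16.3 m ≈ 17.2 m ✓

D ≈ 475 mm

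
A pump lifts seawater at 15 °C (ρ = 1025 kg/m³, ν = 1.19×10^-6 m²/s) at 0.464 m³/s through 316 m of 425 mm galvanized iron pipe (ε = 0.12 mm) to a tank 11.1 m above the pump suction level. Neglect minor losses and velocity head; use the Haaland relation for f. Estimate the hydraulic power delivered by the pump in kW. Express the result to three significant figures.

P_hyd ≈ 80.8 kW

V = 4Q/(πD²) = 3.271 m/s; Re = 1.17×10^6; ε/D = 2.82×10^-4; f = 0.01535
h_f = f(L/D)V²/2g = 6.223 m
Total head H = z + h_f = 11.1 + 6.223 = 17.32 m
P_hyd = ρgQH = 1025·9.81·0.464·17.32 = 80.82 kW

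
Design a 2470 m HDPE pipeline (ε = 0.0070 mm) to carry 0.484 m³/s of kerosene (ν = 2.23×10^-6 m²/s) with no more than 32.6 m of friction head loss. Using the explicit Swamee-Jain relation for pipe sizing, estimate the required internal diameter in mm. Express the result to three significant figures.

D ≈ 458 mm

Swamee-Jain (Type III): D = 0.66·[ε^1.25·(LQ²/(gh_f))^4.75 + ν·Q^9.4·(L/(gh_f))^5.2]^0.04
LQ²/(gh_f) = 1.809; L/(gh_f) = 7.723
Term 1 = ε^1.25·(…)^4.75 = 6.02×10^-6; Term 2 = ν·Q^9.4·(…)^5.2 = 1.01×10^-4
D = 0.66·(6.02×10^-6 + 1.01×10^-4)^0.04 = 0.4578 m = 458 mm
Check: V = 2.94 m/s, Re = 6.04×10^5, f = 0.01293, h_f = 30.8 m ≈ 32.6 m ✓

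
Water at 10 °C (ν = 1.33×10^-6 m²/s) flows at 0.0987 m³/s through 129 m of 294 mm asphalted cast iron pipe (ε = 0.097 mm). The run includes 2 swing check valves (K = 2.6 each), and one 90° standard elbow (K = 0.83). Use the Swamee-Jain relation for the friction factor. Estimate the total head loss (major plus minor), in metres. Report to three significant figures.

H_L ≈ 1.46 m

V = 4Q/(πD²) = 1.454 m/s; V²/2g = 0.1077 m
Re = 3.21×10^5, ε/D = 3.30×10^-4 → f = 0.01717 (Swamee-Jain)
Major: h_f = f(L/D)·V²/2g = 0.01717·438.8·0.1077 = 0.8114 m
Minor: ΣK = 6.03; h_m = ΣK·V²/2g = 0.6497 m
Total H_L = 0.8114 + 0.6497 = 1.461 m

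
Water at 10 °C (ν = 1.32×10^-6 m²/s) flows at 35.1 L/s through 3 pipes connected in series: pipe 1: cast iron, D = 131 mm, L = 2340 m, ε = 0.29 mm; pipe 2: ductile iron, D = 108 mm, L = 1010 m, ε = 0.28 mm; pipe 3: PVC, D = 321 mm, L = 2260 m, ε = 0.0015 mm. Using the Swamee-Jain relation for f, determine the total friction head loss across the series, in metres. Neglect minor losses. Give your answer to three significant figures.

Pipe 1: V = 2.604 m/s, Re = 2.58×10^5, ε/D = 0.00221, f = 0.02487, h_1 = f(L/D)V²/2g = 153.6 m
Pipe 2: V = 3.832 m/s, Re = 3.13×10^5, ε/D = 0.00259, f = 0.02575, h_2 = f(L/D)V²/2g = 180.2 m
Pipe 3: V = 0.4337 m/s, Re = 1.05×10^5, ε/D = 4.67×10^-6, f = 0.01770, h_3 = f(L/D)V²/2g = 1.194 m
Series → Q common, losses add: H = Σh = 334.9 m

H ≈ 335 m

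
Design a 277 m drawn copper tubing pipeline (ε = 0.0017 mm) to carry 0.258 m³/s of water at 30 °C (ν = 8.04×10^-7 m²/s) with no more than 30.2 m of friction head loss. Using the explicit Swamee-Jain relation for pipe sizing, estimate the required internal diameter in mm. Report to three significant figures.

Swamee-Jain (Type III): D = 0.66·[ε^1.25·(LQ²/(gh_f))^4.75 + ν·Q^9.4·(L/(gh_f))^5.2]^0.04
LQ²/(gh_f) = 0.06224; L/(gh_f) = 0.9350
Term 1 = ε^1.25·(…)^4.75 = 1.15×10^-13; Term 2 = ν·Q^9.4·(…)^5.2 = 1.67×10^-12
D = 0.66·(1.15×10^-13 + 1.67×10^-12)^0.04 = 0.2237 m = 224 mm
Check: V = 6.57 m/s, Re = 1.83×10^6, f = 0.01079, h_f = 29.4 m ≈ 30.2 m ✓

D ≈ 224 mm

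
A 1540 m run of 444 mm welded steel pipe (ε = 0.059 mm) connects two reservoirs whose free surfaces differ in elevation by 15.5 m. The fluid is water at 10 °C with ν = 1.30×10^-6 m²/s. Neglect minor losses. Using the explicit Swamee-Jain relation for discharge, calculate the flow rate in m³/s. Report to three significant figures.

Swamee-Jain (Type II): Q = -0.965·√(gD⁵h_f/L)·ln[ε/(3.7D) + √(3.17ν²L/(gD³h_f))]
√(gD⁵h_f/L) = √(9.81·0.444⁵·15.5/1540) = 0.04128
ε/(3.7D) = 3.59×10^-5; √(3.17ν²L/(gD³h_f)) = 2.49×10^-5
Q = -0.965·0.04128·ln(6.081×10^-5) = 0.3867 m³/s
Check: V = 2.50 m/s, Re = 8.53×10^5, f = 0.01413, h_f = 15.6 m ≈ 15.5 m ✓

Q ≈ 0.387 m³/s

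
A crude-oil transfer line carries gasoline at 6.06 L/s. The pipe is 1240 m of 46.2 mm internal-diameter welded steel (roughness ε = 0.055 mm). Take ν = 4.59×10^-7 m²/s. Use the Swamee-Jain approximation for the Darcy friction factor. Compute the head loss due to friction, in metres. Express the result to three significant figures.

V = 4Q/(πD²) = 4·0.00606/(π·0.0462²) = 3.615 m/s
Re = VD/ν = 3.615·0.0462/4.59×10^-7 = 3.64×10^5 → turbulent
ε/D = 0.055/46.2 = 0.00119
Swamee-Jain: f = 0.02135
h_f = f(L/D)V²/(2g) = 0.02135·(1240/0.0462)·3.615²/(2·9.81) = 381.7 m

h_f ≈ 382 m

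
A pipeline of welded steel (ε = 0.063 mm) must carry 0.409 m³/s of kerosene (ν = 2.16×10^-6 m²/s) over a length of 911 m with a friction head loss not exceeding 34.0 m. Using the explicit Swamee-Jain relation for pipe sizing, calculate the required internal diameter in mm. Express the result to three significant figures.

D ≈ 358 mm

Swamee-Jain (Type III): D = 0.66·[ε^1.25·(LQ²/(gh_f))^4.75 + ν·Q^9.4·(L/(gh_f))^5.2]^0.04
LQ²/(gh_f) = 0.4569; L/(gh_f) = 2.731
Term 1 = ε^1.25·(…)^4.75 = 1.36×10^-7; Term 2 = ν·Q^9.4·(…)^5.2 = 8.99×10^-8
D = 0.66·(1.36×10^-7 + 8.99×10^-8)^0.04 = 0.3578 m = 358 mm
Check: V = 4.07 m/s, Re = 6.74×10^5, f = 0.01490, h_f = 32.0 m ≈ 34.0 m ✓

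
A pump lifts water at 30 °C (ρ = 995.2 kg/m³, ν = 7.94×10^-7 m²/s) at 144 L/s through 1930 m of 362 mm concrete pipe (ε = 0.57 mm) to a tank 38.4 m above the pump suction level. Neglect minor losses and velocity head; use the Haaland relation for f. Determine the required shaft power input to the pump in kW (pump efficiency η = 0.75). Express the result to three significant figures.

P_shaft ≈ 94.3 kW

V = 4Q/(πD²) = 1.399 m/s; Re = 6.38×10^5; ε/D = 0.00157; f = 0.02234
h_f = f(L/D)V²/2g = 11.89 m
Total head H = z + h_f = 38.4 + 11.89 = 50.29 m
P_hyd = ρgQH = 995.2·9.81·0.144·50.29 = 70.69 kW
P_shaft = P_hyd/η = 70.69/0.75 = 94.26 kW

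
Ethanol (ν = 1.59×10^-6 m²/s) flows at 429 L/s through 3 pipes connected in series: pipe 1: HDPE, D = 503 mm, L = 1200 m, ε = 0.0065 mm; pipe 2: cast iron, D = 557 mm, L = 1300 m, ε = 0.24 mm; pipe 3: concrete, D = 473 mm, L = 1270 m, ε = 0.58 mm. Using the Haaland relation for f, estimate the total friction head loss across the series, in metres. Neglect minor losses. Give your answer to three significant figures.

H ≈ 30.5 m

Pipe 1: V = 2.159 m/s, Re = 6.83×10^5, ε/D = 1.29×10^-5, f = 0.01255, h_1 = f(L/D)V²/2g = 7.112 m
Pipe 2: V = 1.761 m/s, Re = 6.17×10^5, ε/D = 4.31×10^-4, f = 0.01696, h_2 = f(L/D)V²/2g = 6.253 m
Pipe 3: V = 2.441 m/s, Re = 7.26×10^5, ε/D = 0.00123, f = 0.02100, h_3 = f(L/D)V²/2g = 17.13 m
Series → Q common, losses add: H = Σh = 30.50 m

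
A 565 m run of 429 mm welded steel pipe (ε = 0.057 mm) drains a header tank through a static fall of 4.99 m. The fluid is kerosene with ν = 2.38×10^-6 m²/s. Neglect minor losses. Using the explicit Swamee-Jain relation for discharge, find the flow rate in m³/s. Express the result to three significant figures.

Swamee-Jain (Type II): Q = -0.965·√(gD⁵h_f/L)·ln[ε/(3.7D) + √(3.17ν²L/(gD³h_f))]
√(gD⁵h_f/L) = √(9.81·0.429⁵·4.99/565) = 0.03548
ε/(3.7D) = 3.59×10^-5; √(3.17ν²L/(gD³h_f)) = 5.12×10^-5
Q = -0.965·0.03548·ln(8.714×10^-5) = 0.3201 m³/s
Check: V = 2.21 m/s, Re = 3.99×10^5, f = 0.01521, h_f = 5.00 m ≈ 4.99 m ✓

Q ≈ 0.320 m³/s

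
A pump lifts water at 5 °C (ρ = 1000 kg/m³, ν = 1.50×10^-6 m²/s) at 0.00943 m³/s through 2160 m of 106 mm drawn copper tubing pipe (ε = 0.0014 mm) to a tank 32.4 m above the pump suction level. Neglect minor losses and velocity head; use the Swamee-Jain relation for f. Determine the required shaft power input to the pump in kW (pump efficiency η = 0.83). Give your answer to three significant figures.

V = 4Q/(πD²) = 1.069 m/s; Re = 7.55×10^4; ε/D = 1.32×10^-5; f = 0.01903
h_f = f(L/D)V²/2g = 22.57 m
Total head H = z + h_f = 32.4 + 22.57 = 54.97 m
P_hyd = ρgQH = 1000·9.81·0.00943·54.97 = 5.085 kW
P_shaft = P_hyd/η = 5.085/0.83 = 6.126 kW

P_shaft ≈ 6.13 kW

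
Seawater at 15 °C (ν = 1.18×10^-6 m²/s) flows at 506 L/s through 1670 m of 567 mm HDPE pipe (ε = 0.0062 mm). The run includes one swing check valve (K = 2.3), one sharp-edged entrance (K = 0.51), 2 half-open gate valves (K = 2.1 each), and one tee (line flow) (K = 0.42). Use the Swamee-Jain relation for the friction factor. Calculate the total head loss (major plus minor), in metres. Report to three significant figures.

H_L ≈ 8.72 m

V = 4Q/(πD²) = 2.004 m/s; V²/2g = 0.2047 m
Re = 9.63×10^5, ε/D = 1.09×10^-5 → f = 0.01194 (Swamee-Jain)
Major: h_f = f(L/D)·V²/2g = 0.01194·2945·0.2047 = 7.200 m
Minor: ΣK = 7.43; h_m = ΣK·V²/2g = 1.521 m
Total H_L = 7.200 + 1.521 = 8.721 m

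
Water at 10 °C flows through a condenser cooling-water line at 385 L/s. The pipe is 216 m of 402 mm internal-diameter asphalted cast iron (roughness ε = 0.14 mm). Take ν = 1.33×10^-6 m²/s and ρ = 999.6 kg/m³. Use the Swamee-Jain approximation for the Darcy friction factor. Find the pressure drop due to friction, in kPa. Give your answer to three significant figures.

Δp ≈ 40.1 kPa

V = 4Q/(πD²) = 4·0.385/(π·0.402²) = 3.033 m/s
Re = VD/ν = 3.033·0.402/1.33×10^-6 = 9.17×10^5 → turbulent
ε/D = 0.14/402 = 3.48×10^-4
Swamee-Jain: f = 0.01623
h_f = f(L/D)V²/(2g) = 0.01623·(216/0.402)·3.033²/(2·9.81) = 4.089 m
Δp = ρg·h_f = 999.6·9.81·4.089 = 40.10 kPa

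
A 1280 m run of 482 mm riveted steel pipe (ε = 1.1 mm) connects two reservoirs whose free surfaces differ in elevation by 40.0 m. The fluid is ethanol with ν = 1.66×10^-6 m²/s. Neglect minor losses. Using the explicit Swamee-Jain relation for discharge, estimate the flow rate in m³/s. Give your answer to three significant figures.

Q ≈ 0.635 m³/s

Swamee-Jain (Type II): Q = -0.965·√(gD⁵h_f/L)·ln[ε/(3.7D) + √(3.17ν²L/(gD³h_f))]
√(gD⁵h_f/L) = √(9.81·0.482⁵·40.0/1280) = 0.08931
ε/(3.7D) = 6.17×10^-4; √(3.17ν²L/(gD³h_f)) = 1.60×10^-5
Q = -0.965·0.08931·ln(6.328×10^-4) = 0.6348 m³/s
Check: V = 3.48 m/s, Re = 1.01×10^6, f = 0.02450, h_f = 40.1 m ≈ 40.0 m ✓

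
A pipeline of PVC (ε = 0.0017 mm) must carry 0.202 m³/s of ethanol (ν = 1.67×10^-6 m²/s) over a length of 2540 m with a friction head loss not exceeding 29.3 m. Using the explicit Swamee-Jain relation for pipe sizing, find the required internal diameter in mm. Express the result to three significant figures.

D ≈ 334 mm

Swamee-Jain (Type III): D = 0.66·[ε^1.25·(LQ²/(gh_f))^4.75 + ν·Q^9.4·(L/(gh_f))^5.2]^0.04
LQ²/(gh_f) = 0.3606; L/(gh_f) = 8.837
Term 1 = ε^1.25·(…)^4.75 = 4.83×10^-10; Term 2 = ν·Q^9.4·(…)^5.2 = 4.11×10^-8
D = 0.66·(4.83×10^-10 + 4.11×10^-8)^0.04 = 0.3344 m = 334 mm
Check: V = 2.30 m/s, Re = 4.61×10^5, f = 0.01336, h_f = 27.4 m ≈ 29.3 m ✓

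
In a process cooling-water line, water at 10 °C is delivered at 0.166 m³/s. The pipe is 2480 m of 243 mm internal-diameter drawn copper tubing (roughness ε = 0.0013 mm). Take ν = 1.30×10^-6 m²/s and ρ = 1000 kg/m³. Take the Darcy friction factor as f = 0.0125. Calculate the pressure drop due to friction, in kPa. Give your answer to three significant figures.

V = 4Q/(πD²) = 4·0.166/(π·0.243²) = 3.579 m/s
h_f = f(L/D)V²/(2g) = 0.01250·(2480/0.243)·3.579²/(2·9.81) = 83.30 m
Δp = ρg·h_f = 1000·9.81·83.30 = 817.2 kPa

Δp ≈ 817 kPa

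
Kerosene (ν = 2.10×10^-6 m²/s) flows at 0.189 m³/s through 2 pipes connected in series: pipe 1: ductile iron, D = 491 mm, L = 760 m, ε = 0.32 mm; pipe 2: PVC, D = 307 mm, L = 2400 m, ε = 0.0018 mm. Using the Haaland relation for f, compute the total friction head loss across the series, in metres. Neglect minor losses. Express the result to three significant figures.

Pipe 1: V = 0.9982 m/s, Re = 2.33×10^5, ε/D = 6.52×10^-4, f = 0.01919, h_1 = f(L/D)V²/2g = 1.508 m
Pipe 2: V = 2.553 m/s, Re = 3.73×10^5, ε/D = 5.86×10^-6, f = 0.01383, h_2 = f(L/D)V²/2g = 35.91 m
Series → Q common, losses add: H = Σh = 37.42 m

H ≈ 37.4 m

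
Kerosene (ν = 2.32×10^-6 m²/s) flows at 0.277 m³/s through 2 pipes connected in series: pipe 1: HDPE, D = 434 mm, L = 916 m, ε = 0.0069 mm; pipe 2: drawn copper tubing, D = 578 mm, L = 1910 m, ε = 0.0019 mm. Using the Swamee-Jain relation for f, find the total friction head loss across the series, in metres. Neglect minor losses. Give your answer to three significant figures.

Pipe 1: V = 1.872 m/s, Re = 3.50×10^5, ε/D = 1.59×10^-5, f = 0.01417, h_1 = f(L/D)V²/2g = 5.344 m
Pipe 2: V = 1.056 m/s, Re = 2.63×10^5, ε/D = 3.29×10^-6, f = 0.01477, h_2 = f(L/D)V²/2g = 2.773 m
Series → Q common, losses add: H = Σh = 8.117 m

H ≈ 8.12 m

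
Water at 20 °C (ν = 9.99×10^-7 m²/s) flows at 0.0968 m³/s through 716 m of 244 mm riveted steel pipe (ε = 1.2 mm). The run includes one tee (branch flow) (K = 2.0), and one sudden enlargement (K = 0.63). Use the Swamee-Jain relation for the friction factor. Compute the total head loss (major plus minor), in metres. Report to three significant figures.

H_L ≈ 20.1 m

V = 4Q/(πD²) = 2.070 m/s; V²/2g = 0.2184 m
Re = 5.06×10^5, ε/D = 0.00492 → f = 0.03050 (Swamee-Jain)
Major: h_f = f(L/D)·V²/2g = 0.03050·2934·0.2184 = 19.55 m
Minor: ΣK = 2.63; h_m = ΣK·V²/2g = 0.5745 m
Total H_L = 19.55 + 0.5745 = 20.13 m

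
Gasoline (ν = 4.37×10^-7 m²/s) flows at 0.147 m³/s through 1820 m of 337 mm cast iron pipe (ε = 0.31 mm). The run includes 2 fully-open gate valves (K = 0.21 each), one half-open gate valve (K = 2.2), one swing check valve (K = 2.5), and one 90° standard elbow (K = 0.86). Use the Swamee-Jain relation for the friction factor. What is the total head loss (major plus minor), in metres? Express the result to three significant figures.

H_L ≈ 15.5 m

V = 4Q/(πD²) = 1.648 m/s; V²/2g = 0.1384 m
Re = 1.27×10^6, ε/D = 9.20×10^-4 → f = 0.01958 (Swamee-Jain)
Major: h_f = f(L/D)·V²/2g = 0.01958·5401·0.1384 = 14.64 m
Minor: ΣK = 5.98; h_m = ΣK·V²/2g = 0.8278 m
Total H_L = 14.64 + 0.8278 = 15.46 m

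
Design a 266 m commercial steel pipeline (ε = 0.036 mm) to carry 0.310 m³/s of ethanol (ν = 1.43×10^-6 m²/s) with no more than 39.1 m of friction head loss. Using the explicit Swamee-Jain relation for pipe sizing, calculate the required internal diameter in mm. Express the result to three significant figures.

Swamee-Jain (Type III): D = 0.66·[ε^1.25·(LQ²/(gh_f))^4.75 + ν·Q^9.4·(L/(gh_f))^5.2]^0.04
LQ²/(gh_f) = 0.06664; L/(gh_f) = 0.6935
Term 1 = ε^1.25·(…)^4.75 = 7.21×10^-12; Term 2 = ν·Q^9.4·(…)^5.2 = 3.53×10^-12
D = 0.66·(7.21×10^-12 + 3.53×10^-12)^0.04 = 0.2403 m = 240 mm
Check: V = 6.83 m/s, Re = 1.15×10^6, f = 0.01406, h_f = 37.0 m ≈ 39.1 m ✓

D ≈ 240 mm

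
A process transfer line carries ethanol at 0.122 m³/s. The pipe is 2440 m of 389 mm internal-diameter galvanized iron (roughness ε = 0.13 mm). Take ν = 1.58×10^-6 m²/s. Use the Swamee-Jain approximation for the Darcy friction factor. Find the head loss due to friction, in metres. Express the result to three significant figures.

V = 4Q/(πD²) = 4·0.122/(π·0.389²) = 1.027 m/s
Re = VD/ν = 1.027·0.389/1.58×10^-6 = 2.53×10^5 → turbulent
ε/D = 0.13/389 = 3.34×10^-4
Swamee-Jain: f = 0.01757
h_f = f(L/D)V²/(2g) = 0.01757·(2440/0.389)·1.027²/(2·9.81) = 5.920 m

h_f ≈ 5.92 m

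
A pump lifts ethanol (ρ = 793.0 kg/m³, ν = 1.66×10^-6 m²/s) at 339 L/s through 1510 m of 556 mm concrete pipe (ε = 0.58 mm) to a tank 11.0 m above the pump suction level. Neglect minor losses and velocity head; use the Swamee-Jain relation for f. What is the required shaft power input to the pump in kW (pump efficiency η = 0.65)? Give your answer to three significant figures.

P_shaft ≈ 67.2 kW

V = 4Q/(πD²) = 1.396 m/s; Re = 4.68×10^5; ε/D = 0.00104; f = 0.02058
h_f = f(L/D)V²/2g = 5.554 m
Total head H = z + h_f = 11.0 + 5.554 = 16.55 m
P_hyd = ρgQH = 793.0·9.81·0.339·16.55 = 43.66 kW
P_shaft = P_hyd/η = 43.66/0.65 = 67.16 kW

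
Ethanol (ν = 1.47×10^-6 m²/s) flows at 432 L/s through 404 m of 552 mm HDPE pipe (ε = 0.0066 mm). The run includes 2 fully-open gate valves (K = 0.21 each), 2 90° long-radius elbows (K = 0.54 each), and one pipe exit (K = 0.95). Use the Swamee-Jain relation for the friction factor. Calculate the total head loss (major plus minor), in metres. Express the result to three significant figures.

H_L ≈ 1.94 m

V = 4Q/(πD²) = 1.805 m/s; V²/2g = 0.1661 m
Re = 6.78×10^5, ε/D = 1.20×10^-5 → f = 0.01264 (Swamee-Jain)
Major: h_f = f(L/D)·V²/2g = 0.01264·731.9·0.1661 = 1.536 m
Minor: ΣK = 2.45; h_m = ΣK·V²/2g = 0.4069 m
Total H_L = 1.536 + 0.4069 = 1.943 m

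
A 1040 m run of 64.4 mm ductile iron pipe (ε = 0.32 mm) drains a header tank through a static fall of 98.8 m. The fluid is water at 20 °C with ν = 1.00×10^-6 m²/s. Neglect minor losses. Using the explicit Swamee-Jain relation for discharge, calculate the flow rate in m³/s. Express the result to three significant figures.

Swamee-Jain (Type II): Q = -0.965·√(gD⁵h_f/L)·ln[ε/(3.7D) + √(3.17ν²L/(gD³h_f))]
√(gD⁵h_f/L) = √(9.81·0.0644⁵·98.8/1040) = 0.001016
ε/(3.7D) = 0.00134; √(3.17ν²L/(gD³h_f)) = 1.13×10^-4
Q = -0.965·0.001016·ln(0.001456) = 0.006405 m³/s
Check: V = 1.97 m/s, Re = 1.27×10^5, f = 0.03128, h_f = 99.6 m ≈ 98.8 m ✓

Q ≈ 0.00640 m³/s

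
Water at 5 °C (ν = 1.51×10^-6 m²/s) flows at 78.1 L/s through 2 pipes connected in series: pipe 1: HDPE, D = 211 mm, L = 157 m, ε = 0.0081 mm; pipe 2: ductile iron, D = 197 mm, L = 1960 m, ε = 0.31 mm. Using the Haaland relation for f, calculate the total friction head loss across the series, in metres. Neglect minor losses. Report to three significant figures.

H ≈ 78.0 m

Pipe 1: V = 2.234 m/s, Re = 3.12×10^5, ε/D = 3.84×10^-5, f = 0.01458, h_1 = f(L/D)V²/2g = 2.758 m
Pipe 2: V = 2.562 m/s, Re = 3.34×10^5, ε/D = 0.00157, f = 0.02260, h_2 = f(L/D)V²/2g = 75.25 m
Series → Q common, losses add: H = Σh = 78.01 m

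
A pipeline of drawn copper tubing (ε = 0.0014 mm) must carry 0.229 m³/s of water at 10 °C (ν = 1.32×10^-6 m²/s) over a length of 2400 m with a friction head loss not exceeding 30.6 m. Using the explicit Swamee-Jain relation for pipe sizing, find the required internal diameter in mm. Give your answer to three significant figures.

Swamee-Jain (Type III): D = 0.66·[ε^1.25·(LQ²/(gh_f))^4.75 + ν·Q^9.4·(L/(gh_f))^5.2]^0.04
LQ²/(gh_f) = 0.4193; L/(gh_f) = 7.995
Term 1 = ε^1.25·(…)^4.75 = 7.75×10^-10; Term 2 = ν·Q^9.4·(…)^5.2 = 6.28×10^-8
D = 0.66·(7.75×10^-10 + 6.28×10^-8)^0.04 = 0.3401 m = 340 mm
Check: V = 2.52 m/s, Re = 6.49×10^5, f = 0.01258, h_f = 28.7 m ≈ 30.6 m ✓

D ≈ 340 mm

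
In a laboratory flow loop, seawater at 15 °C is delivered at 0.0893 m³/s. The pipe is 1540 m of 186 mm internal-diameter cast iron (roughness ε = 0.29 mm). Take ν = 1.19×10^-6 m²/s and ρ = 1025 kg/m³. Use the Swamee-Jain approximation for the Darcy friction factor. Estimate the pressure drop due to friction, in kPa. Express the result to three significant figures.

Δp ≈ 1030 kPa

V = 4Q/(πD²) = 4·0.0893/(π·0.186²) = 3.287 m/s
Re = VD/ν = 3.287·0.186/1.19×10^-6 = 5.14×10^5 → turbulent
ε/D = 0.29/186 = 0.00156
Swamee-Jain: f = 0.02249
h_f = f(L/D)V²/(2g) = 0.02249·(1540/0.186)·3.287²/(2·9.81) = 102.5 m
Δp = ρg·h_f = 1025·9.81·102.5 = 1031 kPa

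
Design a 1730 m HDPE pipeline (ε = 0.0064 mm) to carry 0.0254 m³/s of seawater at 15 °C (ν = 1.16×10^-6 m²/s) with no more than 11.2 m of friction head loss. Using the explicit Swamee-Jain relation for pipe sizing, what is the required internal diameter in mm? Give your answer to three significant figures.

Swamee-Jain (Type III): D = 0.66·[ε^1.25·(LQ²/(gh_f))^4.75 + ν·Q^9.4·(L/(gh_f))^5.2]^0.04
LQ²/(gh_f) = 0.01016; L/(gh_f) = 15.75
Term 1 = ε^1.25·(…)^4.75 = 1.10×10^-16; Term 2 = ν·Q^9.4·(…)^5.2 = 1.97×10^-15
D = 0.66·(1.10×10^-16 + 1.97×10^-15)^0.04 = 0.1707 m = 171 mm
Check: V = 1.11 m/s, Re = 1.63×10^5, f = 0.01646, h_f = 10.5 m ≈ 11.2 m ✓

D ≈ 171 mm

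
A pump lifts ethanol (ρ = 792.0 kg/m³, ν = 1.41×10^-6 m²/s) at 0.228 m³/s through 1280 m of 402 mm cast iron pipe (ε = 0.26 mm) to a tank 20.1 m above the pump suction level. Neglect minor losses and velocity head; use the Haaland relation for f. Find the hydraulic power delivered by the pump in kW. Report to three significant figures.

P_hyd ≈ 52.7 kW

V = 4Q/(πD²) = 1.796 m/s; Re = 5.12×10^5; ε/D = 6.47×10^-4; f = 0.01843
h_f = f(L/D)V²/2g = 9.654 m
Total head H = z + h_f = 20.1 + 9.654 = 29.75 m
P_hyd = ρgQH = 792.0·9.81·0.228·29.75 = 52.71 kW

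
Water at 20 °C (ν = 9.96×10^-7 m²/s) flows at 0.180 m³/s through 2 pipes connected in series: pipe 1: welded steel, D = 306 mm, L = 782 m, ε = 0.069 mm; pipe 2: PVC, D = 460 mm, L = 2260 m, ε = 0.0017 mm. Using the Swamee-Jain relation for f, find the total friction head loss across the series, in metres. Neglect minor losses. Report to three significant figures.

H ≈ 15.8 m

Pipe 1: V = 2.448 m/s, Re = 7.52×10^5, ε/D = 2.25×10^-4, f = 0.01529, h_1 = f(L/D)V²/2g = 11.93 m
Pipe 2: V = 1.083 m/s, Re = 5.00×10^5, ε/D = 3.70×10^-6, f = 0.01315, h_2 = f(L/D)V²/2g = 3.863 m
Series → Q common, losses add: H = Σh = 15.79 m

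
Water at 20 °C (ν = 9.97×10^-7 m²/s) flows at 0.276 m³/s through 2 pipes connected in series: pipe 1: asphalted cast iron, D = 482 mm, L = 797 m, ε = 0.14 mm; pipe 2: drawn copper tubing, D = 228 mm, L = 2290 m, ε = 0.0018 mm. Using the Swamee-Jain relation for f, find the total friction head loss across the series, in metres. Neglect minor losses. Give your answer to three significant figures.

H ≈ 262 m

Pipe 1: V = 1.513 m/s, Re = 7.31×10^5, ε/D = 2.90×10^-4, f = 0.01591, h_1 = f(L/D)V²/2g = 3.069 m
Pipe 2: V = 6.760 m/s, Re = 1.55×10^6, ε/D = 7.89×10^-6, f = 0.01106, h_2 = f(L/D)V²/2g = 258.7 m
Series → Q common, losses add: H = Σh = 261.7 m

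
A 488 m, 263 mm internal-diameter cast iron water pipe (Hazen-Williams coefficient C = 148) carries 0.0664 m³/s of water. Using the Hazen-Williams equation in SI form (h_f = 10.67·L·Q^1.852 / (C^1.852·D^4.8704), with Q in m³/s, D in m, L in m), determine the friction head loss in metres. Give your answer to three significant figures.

h_f ≈ 2.19 m

h_f = 10.67·488·0.0664^1.852 / (148^1.852·0.263^4.8704) = 2.193 m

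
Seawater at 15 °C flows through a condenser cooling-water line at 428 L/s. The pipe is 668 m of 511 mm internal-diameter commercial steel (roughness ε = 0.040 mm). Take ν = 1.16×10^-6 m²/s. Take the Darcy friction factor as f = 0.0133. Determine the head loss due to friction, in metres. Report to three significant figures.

V = 4Q/(πD²) = 4·0.428/(π·0.511²) = 2.087 m/s
h_f = f(L/D)V²/(2g) = 0.01330·(668/0.511)·2.087²/(2·9.81) = 3.860 m

h_f ≈ 3.86 m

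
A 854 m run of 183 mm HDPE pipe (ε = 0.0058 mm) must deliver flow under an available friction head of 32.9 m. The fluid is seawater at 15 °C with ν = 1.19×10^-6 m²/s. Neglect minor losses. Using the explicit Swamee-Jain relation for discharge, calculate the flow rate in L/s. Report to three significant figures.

Swamee-Jain (Type II): Q = -0.965·√(gD⁵h_f/L)·ln[ε/(3.7D) + √(3.17ν²L/(gD³h_f))]
√(gD⁵h_f/L) = √(9.81·0.183⁵·32.9/854) = 0.008807
ε/(3.7D) = 8.57×10^-6; √(3.17ν²L/(gD³h_f)) = 4.40×10^-5
Q = -0.965·0.008807·ln(5.259×10^-5) = 0.08374 m³/s
Check: V = 3.18 m/s, Re = 4.90×10^5, f = 0.01362, h_f = 32.8 m ≈ 32.9 m ✓

Q ≈ 83.7 L/s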